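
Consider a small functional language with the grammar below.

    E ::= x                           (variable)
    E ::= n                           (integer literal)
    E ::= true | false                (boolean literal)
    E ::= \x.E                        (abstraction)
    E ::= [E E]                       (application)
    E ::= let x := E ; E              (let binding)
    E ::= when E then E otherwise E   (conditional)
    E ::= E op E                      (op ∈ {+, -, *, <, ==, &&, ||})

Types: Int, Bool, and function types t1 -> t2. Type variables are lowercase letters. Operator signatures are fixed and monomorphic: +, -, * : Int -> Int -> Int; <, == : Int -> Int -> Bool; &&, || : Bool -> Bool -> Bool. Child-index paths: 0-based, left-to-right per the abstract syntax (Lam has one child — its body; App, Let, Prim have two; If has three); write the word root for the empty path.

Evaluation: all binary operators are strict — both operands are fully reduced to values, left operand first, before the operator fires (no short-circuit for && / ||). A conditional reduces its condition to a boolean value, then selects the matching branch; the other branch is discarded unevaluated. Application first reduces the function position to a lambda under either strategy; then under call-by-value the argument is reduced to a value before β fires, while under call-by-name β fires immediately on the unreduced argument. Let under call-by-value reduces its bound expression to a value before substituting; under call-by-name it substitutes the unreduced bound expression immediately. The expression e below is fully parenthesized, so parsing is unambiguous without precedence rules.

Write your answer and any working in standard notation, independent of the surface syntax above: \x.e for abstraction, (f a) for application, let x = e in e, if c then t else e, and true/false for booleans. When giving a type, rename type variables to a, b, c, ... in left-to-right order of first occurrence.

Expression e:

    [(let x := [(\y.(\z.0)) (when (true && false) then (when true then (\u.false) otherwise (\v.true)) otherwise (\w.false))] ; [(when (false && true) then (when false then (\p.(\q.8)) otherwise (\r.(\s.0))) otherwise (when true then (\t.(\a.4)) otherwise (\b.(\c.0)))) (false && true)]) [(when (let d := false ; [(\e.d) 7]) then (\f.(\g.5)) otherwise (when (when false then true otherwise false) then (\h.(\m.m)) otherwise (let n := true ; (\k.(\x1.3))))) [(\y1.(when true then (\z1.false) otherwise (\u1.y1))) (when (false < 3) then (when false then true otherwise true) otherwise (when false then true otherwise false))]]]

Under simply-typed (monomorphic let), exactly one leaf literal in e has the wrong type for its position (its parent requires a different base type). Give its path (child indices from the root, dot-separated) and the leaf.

Working:
\z._ : b -> Int
\y._ : a -> b -> Int
  unify Bool ~ Bool
  unify Bool ~ Bool
  unify Bool ~ Bool
  unify Bool ~ Bool
\u._ : c -> Bool
\v._ : d -> Bool
  unify c -> Bool ~ d -> Bool
  unify c ~ d
  unify Bool ~ Bool
\w._ : e -> Bool
  unify d -> Bool ~ e -> Bool
  unify d ~ e
  unify Bool ~ Bool
  unify a -> b -> Int ~ (e -> Bool) -> f
  unify a ~ e -> Bool
  unify b -> Int ~ f
_ _ : b -> Int
let x : b -> Int
  unify Bool ~ Bool
  unify Bool ~ Bool
  unify Bool ~ Bool
  unify Bool ~ Bool
\q._ : h -> Int
\p._ : g -> h -> Int
\s._ : j -> Int
\r._ : i -> j -> Int
  unify g -> h -> Int ~ i -> j -> Int
  unify g ~ i
  unify h -> Int ~ j -> Int
  unify h ~ j
  unify Int ~ Int
  unify Bool ~ Bool
\a._ : l -> Int
\t._ : k -> l -> Int
\c._ : n -> Int
\b._ : m -> n -> Int
  unify k -> l -> Int ~ m -> n -> Int
  unify k ~ m
  unify l -> Int ~ n -> Int
  unify l ~ n
  unify Int ~ Int
  unify i -> j -> Int ~ m -> n -> Int
  unify i ~ m
  unify j -> Int ~ n -> Int
  unify j ~ n
  unify Int ~ Int
  unify Bool ~ Bool
  unify Bool ~ Bool
  unify m -> n -> Int ~ Bool -> o
  unify m ~ Bool
  unify n -> Int ~ o
_ _ : n -> Int
let d : Bool
d : Bool
\e._ : p -> Bool
  unify p -> Bool ~ Int -> q
  unify p ~ Int
  unify Bool ~ q
_ _ : Bool
  unify Bool ~ Bool
\g._ : s -> Int
\f._ : r -> s -> Int
  unify Bool ~ Bool
  unify Bool ~ Bool
  unify Bool ~ Bool
m : u
\m._ : u -> u
\h._ : t -> u -> u
let n : Bool
\x1._ : w -> Int
\k._ : v -> w -> Int
  unify t -> u -> u ~ v -> w -> Int
  unify t ~ v
  unify u -> u ~ w -> Int
  unify u ~ w
  unify w ~ Int
  unify r -> s -> Int ~ v -> Int -> Int
  unify r ~ v
  unify s -> Int ~ Int -> Int
  unify s ~ Int
  unify Int ~ Int
  unify Bool ~ Bool
\z1._ : y -> Bool
y1 : x
\u1._ : z -> x
  unify y -> Bool ~ z -> x
  unify y ~ z
  unify Bool ~ x
\y1._ : Bool -> z -> Bool
  unify Bool ~ Int
  FAIL: mismatch Bool ~ Int

Answer: 1.1.1.0.0 : false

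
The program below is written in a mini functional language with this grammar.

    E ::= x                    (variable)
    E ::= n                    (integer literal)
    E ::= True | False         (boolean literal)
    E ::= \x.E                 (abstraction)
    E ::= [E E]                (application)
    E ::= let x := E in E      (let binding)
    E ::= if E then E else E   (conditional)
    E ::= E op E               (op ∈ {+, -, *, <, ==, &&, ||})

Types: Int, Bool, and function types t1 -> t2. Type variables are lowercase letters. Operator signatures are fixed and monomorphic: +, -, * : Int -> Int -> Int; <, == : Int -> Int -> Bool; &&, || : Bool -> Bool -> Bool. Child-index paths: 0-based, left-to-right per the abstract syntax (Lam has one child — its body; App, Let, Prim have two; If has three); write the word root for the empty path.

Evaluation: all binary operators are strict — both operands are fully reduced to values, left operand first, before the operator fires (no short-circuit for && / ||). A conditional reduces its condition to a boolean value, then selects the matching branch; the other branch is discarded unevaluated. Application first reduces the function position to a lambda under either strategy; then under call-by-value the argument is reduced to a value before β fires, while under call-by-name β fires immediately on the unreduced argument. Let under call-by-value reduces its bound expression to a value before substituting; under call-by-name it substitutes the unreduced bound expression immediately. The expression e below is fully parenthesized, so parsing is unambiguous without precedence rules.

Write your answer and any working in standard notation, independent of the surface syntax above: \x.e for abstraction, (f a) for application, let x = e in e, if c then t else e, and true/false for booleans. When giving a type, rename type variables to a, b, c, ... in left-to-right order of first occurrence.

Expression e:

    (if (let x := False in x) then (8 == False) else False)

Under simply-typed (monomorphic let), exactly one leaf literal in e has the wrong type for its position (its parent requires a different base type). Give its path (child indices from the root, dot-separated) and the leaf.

Answer: 1.1 : false

Derivation:
let x : Bool
x : Bool
  unify Bool ~ Bool
  unify Int ~ Int
  unify Bool ~ Int
  FAIL: mismatch Bool ~ Int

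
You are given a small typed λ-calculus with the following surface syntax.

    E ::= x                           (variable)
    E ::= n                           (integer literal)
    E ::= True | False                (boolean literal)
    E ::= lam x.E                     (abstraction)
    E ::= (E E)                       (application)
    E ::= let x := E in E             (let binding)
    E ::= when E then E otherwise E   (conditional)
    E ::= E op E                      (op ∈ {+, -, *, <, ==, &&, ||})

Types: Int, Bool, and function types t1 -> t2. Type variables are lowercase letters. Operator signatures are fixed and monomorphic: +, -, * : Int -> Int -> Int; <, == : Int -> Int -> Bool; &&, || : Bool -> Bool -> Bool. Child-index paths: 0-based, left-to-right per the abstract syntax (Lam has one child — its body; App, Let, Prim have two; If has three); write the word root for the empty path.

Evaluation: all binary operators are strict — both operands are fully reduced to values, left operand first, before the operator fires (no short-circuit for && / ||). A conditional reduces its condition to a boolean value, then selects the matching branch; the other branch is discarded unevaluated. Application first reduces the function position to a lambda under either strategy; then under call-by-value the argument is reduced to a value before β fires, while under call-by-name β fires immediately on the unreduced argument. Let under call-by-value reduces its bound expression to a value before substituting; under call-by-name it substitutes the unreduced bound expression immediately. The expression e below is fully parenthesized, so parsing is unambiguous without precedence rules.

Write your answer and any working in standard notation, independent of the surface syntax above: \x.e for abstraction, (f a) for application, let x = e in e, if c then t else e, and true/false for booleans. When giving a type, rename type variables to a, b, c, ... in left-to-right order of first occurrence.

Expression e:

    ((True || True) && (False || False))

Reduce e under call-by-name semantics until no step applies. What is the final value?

Derivation:
step 0: ((true || true) && (false || false))
step 1: [delta@0] (true && (false || false))
step 2: [delta@1] (true && false)
step 3: [delta@root] false

Answer: false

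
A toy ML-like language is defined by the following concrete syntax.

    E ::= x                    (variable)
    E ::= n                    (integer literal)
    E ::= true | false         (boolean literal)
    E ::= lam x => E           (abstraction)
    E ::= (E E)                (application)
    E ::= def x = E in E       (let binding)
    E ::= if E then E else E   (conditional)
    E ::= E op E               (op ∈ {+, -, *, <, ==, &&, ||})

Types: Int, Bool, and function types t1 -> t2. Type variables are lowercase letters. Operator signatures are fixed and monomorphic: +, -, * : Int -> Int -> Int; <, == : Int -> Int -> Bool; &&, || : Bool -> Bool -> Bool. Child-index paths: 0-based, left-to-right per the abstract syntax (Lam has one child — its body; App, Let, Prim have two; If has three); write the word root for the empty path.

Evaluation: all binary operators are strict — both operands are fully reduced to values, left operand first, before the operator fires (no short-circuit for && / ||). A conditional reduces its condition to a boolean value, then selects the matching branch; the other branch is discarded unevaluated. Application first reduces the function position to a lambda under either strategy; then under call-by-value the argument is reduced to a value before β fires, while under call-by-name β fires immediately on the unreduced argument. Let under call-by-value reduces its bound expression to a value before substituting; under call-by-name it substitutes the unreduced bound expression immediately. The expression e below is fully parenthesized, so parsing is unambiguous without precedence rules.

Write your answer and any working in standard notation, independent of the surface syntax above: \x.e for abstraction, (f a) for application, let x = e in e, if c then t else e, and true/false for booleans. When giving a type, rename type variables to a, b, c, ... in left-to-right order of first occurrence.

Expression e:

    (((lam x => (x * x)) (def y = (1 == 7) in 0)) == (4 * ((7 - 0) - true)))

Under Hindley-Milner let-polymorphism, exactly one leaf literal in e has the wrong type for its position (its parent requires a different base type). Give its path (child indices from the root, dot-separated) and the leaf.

Working:
x : a
  unify a ~ Int
x : Int
  unify Int ~ Int
\x._ : Int -> Int
  unify Int ~ Int
  unify Int ~ Int
let y : Bool
  unify Int -> Int ~ Int -> b
  unify Int ~ Int
  unify Int ~ b
_ _ : Int
  unify Int ~ Int
  unify Int ~ Int
  unify Int ~ Int
  unify Int ~ Int
  unify Int ~ Int
  unify Bool ~ Int
  FAIL: mismatch Bool ~ Int

Answer: 1.1.1 : true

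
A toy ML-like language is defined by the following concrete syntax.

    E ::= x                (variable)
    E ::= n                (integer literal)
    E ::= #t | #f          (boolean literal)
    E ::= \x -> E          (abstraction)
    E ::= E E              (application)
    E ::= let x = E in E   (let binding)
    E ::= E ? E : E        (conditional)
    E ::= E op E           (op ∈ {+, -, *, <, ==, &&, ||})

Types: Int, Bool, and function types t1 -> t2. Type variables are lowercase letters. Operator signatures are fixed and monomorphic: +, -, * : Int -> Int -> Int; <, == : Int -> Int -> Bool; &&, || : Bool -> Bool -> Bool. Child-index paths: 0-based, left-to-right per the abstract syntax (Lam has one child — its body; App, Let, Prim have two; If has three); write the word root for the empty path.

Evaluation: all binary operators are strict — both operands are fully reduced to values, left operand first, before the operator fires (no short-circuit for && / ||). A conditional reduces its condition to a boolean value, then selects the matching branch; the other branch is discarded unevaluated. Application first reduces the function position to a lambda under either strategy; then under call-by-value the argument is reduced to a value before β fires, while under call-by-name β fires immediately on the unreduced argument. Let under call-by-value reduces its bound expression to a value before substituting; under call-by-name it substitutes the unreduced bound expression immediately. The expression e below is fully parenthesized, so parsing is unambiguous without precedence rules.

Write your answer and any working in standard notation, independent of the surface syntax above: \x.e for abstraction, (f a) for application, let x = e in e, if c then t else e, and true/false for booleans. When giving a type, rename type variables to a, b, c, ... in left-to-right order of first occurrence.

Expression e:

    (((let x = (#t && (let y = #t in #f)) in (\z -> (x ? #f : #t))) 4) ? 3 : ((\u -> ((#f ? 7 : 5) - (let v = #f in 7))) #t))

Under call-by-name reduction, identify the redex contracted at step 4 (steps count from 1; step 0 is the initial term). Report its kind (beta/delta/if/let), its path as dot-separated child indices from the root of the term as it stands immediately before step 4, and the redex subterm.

Answer: delta at 0.0 : (true && false)

Trace:
step 0: (if ((let x = (true && (let y = true in false)) in (\z.(if x then false else true))) 4) then 3 else ((\u.((if false then 7 else 5) - (let v = false in 7))) true))
step 1: [let@0.0] (if ((\z.(if (true && (let y = true in false)) then false else true)) 4) then 3 else ((\u.((if false then 7 else 5) - (let v = false in 7))) true))
step 2: [beta@0] (if (if (true && (let y = true in false)) then false else true) then 3 else ((\u.((if false then 7 else 5) - (let v = false in 7))) true))
step 3: [let@0.0.1] (if (if (true && false) then false else true) then 3 else ((\u.((if false then 7 else 5) - (let v = false in 7))) true))
step 4: [delta@0.0] (if (if false then false else true) then 3 else ((\u.((if false then 7 else 5) - (let v = false in 7))) true))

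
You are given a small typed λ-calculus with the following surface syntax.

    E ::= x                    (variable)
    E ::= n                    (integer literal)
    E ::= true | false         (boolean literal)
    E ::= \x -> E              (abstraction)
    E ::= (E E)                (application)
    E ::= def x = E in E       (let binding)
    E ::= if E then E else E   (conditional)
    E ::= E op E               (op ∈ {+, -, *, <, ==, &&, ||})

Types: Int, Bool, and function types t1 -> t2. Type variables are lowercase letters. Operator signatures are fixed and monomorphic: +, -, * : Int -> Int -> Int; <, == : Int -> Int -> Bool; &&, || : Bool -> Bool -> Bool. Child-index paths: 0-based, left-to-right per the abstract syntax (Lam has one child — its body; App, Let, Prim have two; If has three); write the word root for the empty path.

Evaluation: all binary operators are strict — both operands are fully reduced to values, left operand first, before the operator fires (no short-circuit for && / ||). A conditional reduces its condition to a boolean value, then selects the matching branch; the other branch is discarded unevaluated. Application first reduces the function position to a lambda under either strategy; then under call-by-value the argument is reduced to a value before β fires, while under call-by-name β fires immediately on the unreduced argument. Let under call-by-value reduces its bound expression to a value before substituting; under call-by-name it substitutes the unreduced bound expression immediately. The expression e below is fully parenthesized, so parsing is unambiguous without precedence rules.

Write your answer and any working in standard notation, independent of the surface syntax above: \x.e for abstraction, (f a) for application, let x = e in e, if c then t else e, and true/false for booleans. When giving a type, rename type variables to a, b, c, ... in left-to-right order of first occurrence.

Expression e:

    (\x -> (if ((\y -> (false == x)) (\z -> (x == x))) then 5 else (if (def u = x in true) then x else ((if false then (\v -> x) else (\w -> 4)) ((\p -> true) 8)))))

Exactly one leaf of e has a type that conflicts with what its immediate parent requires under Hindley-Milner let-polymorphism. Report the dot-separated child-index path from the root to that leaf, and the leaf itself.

Answer: 0.0.0.0.0 : false

Derivation:
  unify Bool ~ Int
  FAIL: mismatch Bool ~ Int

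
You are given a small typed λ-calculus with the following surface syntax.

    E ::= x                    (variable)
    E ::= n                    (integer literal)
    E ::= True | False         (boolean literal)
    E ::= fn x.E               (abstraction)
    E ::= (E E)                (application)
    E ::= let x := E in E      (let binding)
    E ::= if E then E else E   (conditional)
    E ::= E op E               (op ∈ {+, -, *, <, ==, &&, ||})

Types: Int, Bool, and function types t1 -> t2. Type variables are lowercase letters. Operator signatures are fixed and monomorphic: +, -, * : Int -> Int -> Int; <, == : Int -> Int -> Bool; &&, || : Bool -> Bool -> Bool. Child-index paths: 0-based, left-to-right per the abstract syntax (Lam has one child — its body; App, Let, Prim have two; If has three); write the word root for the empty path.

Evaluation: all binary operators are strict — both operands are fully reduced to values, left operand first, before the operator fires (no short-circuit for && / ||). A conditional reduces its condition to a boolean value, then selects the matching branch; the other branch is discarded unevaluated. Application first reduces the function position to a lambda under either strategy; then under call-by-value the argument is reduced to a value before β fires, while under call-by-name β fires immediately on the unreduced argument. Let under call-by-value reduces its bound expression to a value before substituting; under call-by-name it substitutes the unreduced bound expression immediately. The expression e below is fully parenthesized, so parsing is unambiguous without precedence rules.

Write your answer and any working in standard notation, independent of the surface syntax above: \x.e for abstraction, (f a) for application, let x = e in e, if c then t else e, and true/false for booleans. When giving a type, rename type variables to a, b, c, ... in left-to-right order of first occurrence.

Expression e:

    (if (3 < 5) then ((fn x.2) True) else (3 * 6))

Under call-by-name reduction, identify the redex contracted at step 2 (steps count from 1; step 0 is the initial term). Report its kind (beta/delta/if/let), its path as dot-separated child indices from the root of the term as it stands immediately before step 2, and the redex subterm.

Working:
step 0: (if (3 < 5) then ((\x.2) true) else (3 * 6))
step 1: [delta@0] (if true then ((\x.2) true) else (3 * 6))
step 2: [if@root] ((\x.2) true)

Answer: if at root : (if true then ((\x.2) true) else (3 * 6))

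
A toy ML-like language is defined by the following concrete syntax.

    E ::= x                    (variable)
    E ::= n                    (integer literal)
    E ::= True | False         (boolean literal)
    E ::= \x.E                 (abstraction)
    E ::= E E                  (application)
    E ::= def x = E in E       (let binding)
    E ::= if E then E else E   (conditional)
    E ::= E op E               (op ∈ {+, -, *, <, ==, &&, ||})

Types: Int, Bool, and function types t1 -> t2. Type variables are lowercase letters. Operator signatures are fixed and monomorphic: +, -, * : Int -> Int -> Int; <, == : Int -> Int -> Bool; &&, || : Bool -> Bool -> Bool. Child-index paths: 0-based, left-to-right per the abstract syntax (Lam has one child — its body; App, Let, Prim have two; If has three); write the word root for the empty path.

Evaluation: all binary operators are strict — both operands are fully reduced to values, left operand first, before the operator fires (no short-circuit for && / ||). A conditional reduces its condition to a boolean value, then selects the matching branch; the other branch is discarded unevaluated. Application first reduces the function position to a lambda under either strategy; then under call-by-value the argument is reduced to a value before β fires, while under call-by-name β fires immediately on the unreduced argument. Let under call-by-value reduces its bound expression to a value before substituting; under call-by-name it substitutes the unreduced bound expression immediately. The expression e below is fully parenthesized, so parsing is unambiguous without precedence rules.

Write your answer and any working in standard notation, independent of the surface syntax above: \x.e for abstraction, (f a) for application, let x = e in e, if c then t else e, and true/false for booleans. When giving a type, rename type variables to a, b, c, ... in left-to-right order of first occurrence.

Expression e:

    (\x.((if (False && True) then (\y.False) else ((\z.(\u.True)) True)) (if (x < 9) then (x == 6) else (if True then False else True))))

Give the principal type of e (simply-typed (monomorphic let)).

Working:
  unify Bool ~ Bool
  unify Bool ~ Bool
  unify Bool ~ Bool
\y._ : b -> Bool
\u._ : d -> Bool
\z._ : c -> d -> Bool
  unify c -> d -> Bool ~ Bool -> e
  unify c ~ Bool
  unify d -> Bool ~ e
_ _ : d -> Bool
  unify b -> Bool ~ d -> Bool
  unify b ~ d
  unify Bool ~ Bool
x : a
  unify a ~ Int
  unify Int ~ Int
  unify Bool ~ Bool
x : Int
  unify Int ~ Int
  unify Int ~ Int
  unify Bool ~ Bool
  unify Bool ~ Bool
  unify Bool ~ Bool
  unify d -> Bool ~ Bool -> f
  unify d ~ Bool
  unify Bool ~ f
_ _ : Bool
\x._ : Int -> Bool

Answer: Int -> Bool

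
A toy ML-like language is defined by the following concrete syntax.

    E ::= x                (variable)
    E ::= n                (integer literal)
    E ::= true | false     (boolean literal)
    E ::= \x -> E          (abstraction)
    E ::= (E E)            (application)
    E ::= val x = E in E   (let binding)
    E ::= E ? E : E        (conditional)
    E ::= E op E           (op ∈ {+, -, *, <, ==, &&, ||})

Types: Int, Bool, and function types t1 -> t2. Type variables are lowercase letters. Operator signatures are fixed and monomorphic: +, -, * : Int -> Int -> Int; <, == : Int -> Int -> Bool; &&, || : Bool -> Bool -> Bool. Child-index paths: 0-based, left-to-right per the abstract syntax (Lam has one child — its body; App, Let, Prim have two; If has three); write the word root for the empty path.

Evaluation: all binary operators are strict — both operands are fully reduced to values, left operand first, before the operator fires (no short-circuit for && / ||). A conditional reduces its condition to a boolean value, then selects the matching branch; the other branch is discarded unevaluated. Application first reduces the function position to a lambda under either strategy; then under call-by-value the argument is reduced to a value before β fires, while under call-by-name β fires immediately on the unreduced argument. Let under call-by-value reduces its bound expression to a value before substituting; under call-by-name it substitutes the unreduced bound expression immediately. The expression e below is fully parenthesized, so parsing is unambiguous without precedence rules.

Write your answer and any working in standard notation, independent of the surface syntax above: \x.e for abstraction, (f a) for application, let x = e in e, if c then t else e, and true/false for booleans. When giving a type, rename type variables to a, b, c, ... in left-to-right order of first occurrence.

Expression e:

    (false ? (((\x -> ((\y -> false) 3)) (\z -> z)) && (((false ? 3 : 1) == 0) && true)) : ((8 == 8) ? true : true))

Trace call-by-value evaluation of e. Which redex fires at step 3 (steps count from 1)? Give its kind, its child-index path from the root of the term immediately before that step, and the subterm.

Answer: if at root : (if true then true else true)

Derivation:
step 0: (if false then (((\x.((\y.false) 3)) (\z.z)) && (((if false then 3 else 1) == 0) && true)) else (if (8 == 8) then true else true))
step 1: [if@root] (if (8 == 8) then true else true)
step 2: [delta@0] (if true then true else true)
step 3: [if@root] true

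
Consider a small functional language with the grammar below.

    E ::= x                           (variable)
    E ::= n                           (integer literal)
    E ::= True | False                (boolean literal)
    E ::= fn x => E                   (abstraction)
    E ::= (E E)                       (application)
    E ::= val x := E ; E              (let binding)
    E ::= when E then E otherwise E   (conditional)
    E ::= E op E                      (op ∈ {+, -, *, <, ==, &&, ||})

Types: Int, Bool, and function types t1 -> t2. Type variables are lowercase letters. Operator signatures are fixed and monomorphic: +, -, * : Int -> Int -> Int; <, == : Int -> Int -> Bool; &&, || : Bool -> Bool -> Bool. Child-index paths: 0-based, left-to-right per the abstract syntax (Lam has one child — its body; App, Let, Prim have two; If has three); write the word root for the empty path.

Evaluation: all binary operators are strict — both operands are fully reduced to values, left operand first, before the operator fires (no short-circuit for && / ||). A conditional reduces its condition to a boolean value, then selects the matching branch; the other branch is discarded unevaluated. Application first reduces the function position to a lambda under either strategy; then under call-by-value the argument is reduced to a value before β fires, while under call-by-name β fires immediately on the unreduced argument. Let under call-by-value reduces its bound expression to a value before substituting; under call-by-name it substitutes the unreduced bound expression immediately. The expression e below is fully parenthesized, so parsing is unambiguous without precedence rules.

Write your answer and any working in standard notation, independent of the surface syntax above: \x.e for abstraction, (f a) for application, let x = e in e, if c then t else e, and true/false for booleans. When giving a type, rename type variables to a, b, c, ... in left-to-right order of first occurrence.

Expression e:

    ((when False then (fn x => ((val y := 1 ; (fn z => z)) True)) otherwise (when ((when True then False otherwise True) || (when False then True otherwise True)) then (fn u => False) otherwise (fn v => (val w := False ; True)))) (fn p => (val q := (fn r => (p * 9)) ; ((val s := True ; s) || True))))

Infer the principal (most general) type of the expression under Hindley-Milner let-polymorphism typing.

Answer: Bool

Derivation:
  unify Bool ~ Bool
let y : Int
z : b
\z._ : b -> b
  unify b -> b ~ Bool -> c
  unify b ~ Bool
  unify Bool ~ c
_ _ : Bool
\x._ : a -> Bool
  unify Bool ~ Bool
  unify Bool ~ Bool
  unify Bool ~ Bool
  unify Bool ~ Bool
  unify Bool ~ Bool
  unify Bool ~ Bool
  unify Bool ~ Bool
\u._ : d -> Bool
let w : Bool
\v._ : e -> Bool
  unify d -> Bool ~ e -> Bool
  unify d ~ e
  unify Bool ~ Bool
  unify a -> Bool ~ e -> Bool
  unify a ~ e
  unify Bool ~ Bool
p : f
  unify f ~ Int
  unify Int ~ Int
\r._ : g -> Int
let q : forall. g -> Int
let s : Bool
s : Bool
  unify Bool ~ Bool
  unify Bool ~ Bool
\p._ : Int -> Bool
  unify e -> Bool ~ (Int -> Bool) -> h
  unify e ~ Int -> Bool
  unify Bool ~ h
_ _ : Bool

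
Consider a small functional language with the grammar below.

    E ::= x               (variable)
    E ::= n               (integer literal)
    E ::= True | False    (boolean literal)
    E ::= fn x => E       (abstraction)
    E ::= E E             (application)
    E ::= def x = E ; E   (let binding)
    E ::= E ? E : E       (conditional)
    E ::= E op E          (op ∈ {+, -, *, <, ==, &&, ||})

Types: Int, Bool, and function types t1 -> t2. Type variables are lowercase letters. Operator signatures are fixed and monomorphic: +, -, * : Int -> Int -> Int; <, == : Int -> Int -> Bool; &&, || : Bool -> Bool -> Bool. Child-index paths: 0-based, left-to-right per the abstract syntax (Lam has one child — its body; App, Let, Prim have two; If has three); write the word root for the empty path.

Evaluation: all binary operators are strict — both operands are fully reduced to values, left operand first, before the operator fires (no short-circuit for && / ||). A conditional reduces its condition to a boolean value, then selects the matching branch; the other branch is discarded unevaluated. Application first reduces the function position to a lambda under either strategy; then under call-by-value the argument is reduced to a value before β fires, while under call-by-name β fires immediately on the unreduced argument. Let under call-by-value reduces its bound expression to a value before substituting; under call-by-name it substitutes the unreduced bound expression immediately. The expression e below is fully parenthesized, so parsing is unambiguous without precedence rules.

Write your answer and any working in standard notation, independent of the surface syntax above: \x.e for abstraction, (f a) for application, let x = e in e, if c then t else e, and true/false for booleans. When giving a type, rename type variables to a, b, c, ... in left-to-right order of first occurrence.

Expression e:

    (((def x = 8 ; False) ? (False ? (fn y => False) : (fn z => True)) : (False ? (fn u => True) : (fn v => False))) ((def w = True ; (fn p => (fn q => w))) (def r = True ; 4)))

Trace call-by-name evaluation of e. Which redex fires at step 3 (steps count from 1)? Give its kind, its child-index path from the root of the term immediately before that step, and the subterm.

Answer: if at 0 : (if false then (\u.true) else (\v.false))

Derivation:
step 0: ((if (let x = 8 in false) then (if false then (\y.false) else (\z.true)) else (if false then (\u.true) else (\v.false))) ((let w = true in (\p.(\q.w))) (let r = true in 4)))
step 1: [let@0.0] ((if false then (if false then (\y.false) else (\z.true)) else (if false then (\u.true) else (\v.false))) ((let w = true in (\p.(\q.w))) (let r = true in 4)))
step 2: [if@0] ((if false then (\u.true) else (\v.false)) ((let w = true in (\p.(\q.w))) (let r = true in 4)))
step 3: [if@0] ((\v.false) ((let w = true in (\p.(\q.w))) (let r = true in 4)))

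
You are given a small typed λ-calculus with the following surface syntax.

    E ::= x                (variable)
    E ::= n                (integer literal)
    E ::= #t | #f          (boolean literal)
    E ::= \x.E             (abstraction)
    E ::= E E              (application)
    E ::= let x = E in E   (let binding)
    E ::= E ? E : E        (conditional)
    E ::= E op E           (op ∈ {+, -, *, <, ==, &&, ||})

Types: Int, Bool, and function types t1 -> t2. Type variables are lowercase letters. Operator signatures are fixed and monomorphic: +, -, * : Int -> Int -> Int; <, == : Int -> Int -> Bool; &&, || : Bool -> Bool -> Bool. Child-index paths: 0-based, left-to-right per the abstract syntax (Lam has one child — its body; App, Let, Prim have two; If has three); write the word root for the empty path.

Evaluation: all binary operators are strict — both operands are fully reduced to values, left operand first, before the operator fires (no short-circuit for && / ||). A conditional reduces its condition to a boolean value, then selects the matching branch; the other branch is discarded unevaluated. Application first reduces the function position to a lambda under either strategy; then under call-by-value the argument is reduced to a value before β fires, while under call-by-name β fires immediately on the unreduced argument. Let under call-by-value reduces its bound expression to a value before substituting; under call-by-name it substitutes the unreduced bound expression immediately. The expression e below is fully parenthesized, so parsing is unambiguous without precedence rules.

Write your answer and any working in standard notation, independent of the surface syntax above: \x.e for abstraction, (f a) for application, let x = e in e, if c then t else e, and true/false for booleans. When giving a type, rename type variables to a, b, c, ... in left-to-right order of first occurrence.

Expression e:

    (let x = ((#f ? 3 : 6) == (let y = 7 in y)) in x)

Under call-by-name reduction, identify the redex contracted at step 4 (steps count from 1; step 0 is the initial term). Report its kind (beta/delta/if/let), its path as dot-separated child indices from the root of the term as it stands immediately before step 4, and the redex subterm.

Trace:
step 0: (let x = ((if false then 3 else 6) == (let y = 7 in y)) in x)
step 1: [let@root] ((if false then 3 else 6) == (let y = 7 in y))
step 2: [if@0] (6 == (let y = 7 in y))
step 3: [let@1] (6 == 7)
step 4: [delta@root] false

Answer: delta at root : (6 == 7)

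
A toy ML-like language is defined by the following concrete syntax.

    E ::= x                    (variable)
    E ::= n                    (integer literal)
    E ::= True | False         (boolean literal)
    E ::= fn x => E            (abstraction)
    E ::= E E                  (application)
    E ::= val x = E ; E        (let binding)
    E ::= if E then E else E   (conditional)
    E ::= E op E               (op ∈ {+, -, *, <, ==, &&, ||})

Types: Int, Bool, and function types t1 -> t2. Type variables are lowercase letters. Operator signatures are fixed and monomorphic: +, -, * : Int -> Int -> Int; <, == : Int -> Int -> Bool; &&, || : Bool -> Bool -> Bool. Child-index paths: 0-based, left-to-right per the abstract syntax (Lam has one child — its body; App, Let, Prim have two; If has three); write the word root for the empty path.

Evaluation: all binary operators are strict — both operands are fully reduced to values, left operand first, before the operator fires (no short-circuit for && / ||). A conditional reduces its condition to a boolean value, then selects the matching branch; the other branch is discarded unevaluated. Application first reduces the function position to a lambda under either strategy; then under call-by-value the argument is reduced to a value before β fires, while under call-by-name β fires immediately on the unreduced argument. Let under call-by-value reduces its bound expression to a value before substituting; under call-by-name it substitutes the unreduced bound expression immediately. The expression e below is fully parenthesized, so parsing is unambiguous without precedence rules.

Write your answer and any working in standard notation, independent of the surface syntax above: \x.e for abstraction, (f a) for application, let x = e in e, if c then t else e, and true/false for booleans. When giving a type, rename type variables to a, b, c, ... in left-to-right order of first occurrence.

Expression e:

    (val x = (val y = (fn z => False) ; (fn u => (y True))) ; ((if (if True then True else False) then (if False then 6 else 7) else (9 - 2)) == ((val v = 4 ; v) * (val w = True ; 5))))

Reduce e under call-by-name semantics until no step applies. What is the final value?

Answer: false

Derivation:
step 0: (let x = (let y = (\z.false) in (\u.(y true))) in ((if (if true then true else false) then (if false then 6 else 7) else (9 - 2)) == ((let v = 4 in v) * (let w = true in 5))))
step 1: [let@root] ((if (if true then true else false) then (if false then 6 else 7) else (9 - 2)) == ((let v = 4 in v) * (let w = true in 5)))
step 2: [if@0.0] ((if true then (if false then 6 else 7) else (9 - 2)) == ((let v = 4 in v) * (let w = true in 5)))
step 3: [if@0] ((if false then 6 else 7) == ((let v = 4 in v) * (let w = true in 5)))
step 4: [if@0] (7 == ((let v = 4 in v) * (let w = true in 5)))
step 5: [let@1.0] (7 == (4 * (let w = true in 5)))
step 6: [let@1.1] (7 == (4 * 5))
step 7: [delta@1] (7 == 20)
step 8: [delta@root] false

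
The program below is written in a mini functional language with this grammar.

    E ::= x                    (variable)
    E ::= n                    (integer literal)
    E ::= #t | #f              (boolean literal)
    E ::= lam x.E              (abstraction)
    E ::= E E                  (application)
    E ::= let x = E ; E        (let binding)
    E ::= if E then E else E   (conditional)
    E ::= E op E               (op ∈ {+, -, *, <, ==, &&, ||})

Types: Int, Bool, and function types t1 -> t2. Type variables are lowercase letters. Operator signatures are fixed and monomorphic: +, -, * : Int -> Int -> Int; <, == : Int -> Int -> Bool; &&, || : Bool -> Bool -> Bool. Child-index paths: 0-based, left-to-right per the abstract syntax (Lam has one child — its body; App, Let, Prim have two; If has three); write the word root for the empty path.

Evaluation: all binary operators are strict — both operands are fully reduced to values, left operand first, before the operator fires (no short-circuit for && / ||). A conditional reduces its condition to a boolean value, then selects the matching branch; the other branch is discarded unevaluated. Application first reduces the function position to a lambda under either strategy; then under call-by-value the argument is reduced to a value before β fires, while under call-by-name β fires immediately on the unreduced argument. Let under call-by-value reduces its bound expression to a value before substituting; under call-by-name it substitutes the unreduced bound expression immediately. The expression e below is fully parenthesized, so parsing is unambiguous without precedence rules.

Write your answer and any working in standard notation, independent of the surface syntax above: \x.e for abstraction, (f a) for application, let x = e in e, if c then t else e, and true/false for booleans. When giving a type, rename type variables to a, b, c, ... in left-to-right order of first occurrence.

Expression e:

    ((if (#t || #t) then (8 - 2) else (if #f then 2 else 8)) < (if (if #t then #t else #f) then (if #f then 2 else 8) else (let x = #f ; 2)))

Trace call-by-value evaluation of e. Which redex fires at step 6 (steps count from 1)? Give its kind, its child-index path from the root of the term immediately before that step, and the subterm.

Answer: if at 1 : (if false then 2 else 8)

Derivation:
step 0: ((if (true || true) then (8 - 2) else (if false then 2 else 8)) < (if (if true then true else false) then (if false then 2 else 8) else (let x = false in 2)))
step 1: [delta@0.0] ((if true then (8 - 2) else (if false then 2 else 8)) < (if (if true then true else false) then (if false then 2 else 8) else (let x = false in 2)))
step 2: [if@0] ((8 - 2) < (if (if true then true else false) then (if false then 2 else 8) else (let x = false in 2)))
step 3: [delta@0] (6 < (if (if true then true else false) then (if false then 2 else 8) else (let x = false in 2)))
step 4: [if@1.0] (6 < (if true then (if false then 2 else 8) else (let x = false in 2)))
step 5: [if@1] (6 < (if false then 2 else 8))
step 6: [if@1] (6 < 8)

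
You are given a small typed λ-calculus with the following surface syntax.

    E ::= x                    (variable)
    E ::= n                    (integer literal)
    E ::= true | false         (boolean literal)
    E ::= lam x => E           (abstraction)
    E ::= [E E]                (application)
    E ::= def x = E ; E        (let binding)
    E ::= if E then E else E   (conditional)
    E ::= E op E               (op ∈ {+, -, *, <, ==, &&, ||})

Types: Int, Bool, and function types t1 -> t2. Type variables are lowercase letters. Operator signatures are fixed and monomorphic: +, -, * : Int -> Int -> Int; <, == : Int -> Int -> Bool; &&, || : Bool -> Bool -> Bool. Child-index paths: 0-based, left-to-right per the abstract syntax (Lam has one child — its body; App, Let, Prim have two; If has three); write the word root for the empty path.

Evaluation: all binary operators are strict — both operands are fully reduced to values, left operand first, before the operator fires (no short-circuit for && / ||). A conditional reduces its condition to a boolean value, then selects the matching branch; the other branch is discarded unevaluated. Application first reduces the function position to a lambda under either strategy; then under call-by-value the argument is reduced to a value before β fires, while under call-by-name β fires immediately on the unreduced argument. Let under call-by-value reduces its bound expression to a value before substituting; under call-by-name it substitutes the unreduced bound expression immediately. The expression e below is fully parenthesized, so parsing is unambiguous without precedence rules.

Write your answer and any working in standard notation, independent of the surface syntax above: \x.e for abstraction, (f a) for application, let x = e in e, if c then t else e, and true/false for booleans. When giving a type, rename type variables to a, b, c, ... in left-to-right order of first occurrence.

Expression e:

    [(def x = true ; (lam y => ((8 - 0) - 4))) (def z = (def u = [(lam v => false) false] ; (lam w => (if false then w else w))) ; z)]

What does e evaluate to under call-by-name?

Working:
step 0: ((let x = true in (\y.((8 - 0) - 4))) (let z = (let u = ((\v.false) false) in (\w.(if false then w else w))) in z))
step 1: [let@0] ((\y.((8 - 0) - 4)) (let z = (let u = ((\v.false) false) in (\w.(if false then w else w))) in z))
step 2: [beta@root] ((8 - 0) - 4)
step 3: [delta@0] (8 - 4)
step 4: [delta@root] 4

Answer: 4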